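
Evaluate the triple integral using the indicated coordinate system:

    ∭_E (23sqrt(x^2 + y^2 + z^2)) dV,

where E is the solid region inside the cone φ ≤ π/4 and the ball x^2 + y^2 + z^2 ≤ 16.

In spherical coordinates, x = ρ sin(φ) cos(θ), y = ρ sin(φ) sin(θ), z = ρ cos(φ), and dV = ρ^2 sin(φ) dρ dφ dθ.

The integrand becomes 23ρ, so

    ∭_E (23sqrt(x^2 + y^2 + z^2)) dV = ∫_{0}^{2π} ∫_{0}^{π/4} ∫_{0}^{4} (23ρ) · ρ^2 sin(φ) dρ dφ dθ.

Inner (ρ): 1472sin(φ).
Middle (φ): 1472 - 736sqrt(2).
Outer (θ): 1472π (2 - sqrt(2)).

Therefore the triple integral equals 1472π (2 - sqrt(2)).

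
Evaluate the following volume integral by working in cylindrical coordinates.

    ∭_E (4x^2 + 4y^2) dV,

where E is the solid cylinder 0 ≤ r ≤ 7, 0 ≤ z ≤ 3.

In cylindrical coordinates, x = r cos(θ), y = r sin(θ), z = z, and dV = r dr dθ dz.

The integrand becomes 4r^2, so

    ∭_E (4x^2 + 4y^2) dV = ∫_{0}^{2π} ∫_{0}^{7} ∫_{0}^{3} (4r^2) · r dz dr dθ.

Inner (z): 12r^3.
Middle (r from 0 to 7): 7203.
Outer (θ): 14406π.

Therefore the triple integral equals 14406π.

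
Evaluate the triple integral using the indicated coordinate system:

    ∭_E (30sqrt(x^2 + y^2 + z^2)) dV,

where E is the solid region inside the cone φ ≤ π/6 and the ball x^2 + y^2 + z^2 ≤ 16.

In spherical coordinates, x = ρ sin(φ) cos(θ), y = ρ sin(φ) sin(θ), z = ρ cos(φ), and dV = ρ^2 sin(φ) dρ dφ dθ.

The integrand becomes 30ρ, so

    ∭_E (30sqrt(x^2 + y^2 + z^2)) dV = ∫_{0}^{2π} ∫_{0}^{π/6} ∫_{0}^{4} (30ρ) · ρ^2 sin(φ) dρ dφ dθ.

Inner (ρ): 1920sin(φ).
Middle (φ): 1920 - 960sqrt(3).
Outer (θ): 1920π (2 - sqrt(3)).

Therefore the triple integral equals 1920π (2 - sqrt(3)).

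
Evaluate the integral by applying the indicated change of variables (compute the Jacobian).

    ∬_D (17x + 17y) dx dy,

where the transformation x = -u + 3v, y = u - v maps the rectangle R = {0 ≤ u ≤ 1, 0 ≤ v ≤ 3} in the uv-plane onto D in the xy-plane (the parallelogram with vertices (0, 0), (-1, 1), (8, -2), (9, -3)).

Compute the Jacobian determinant of (x, y) with respect to (u, v):

    ∂(x,y)/∂(u,v) = | -1  3 | = (-1)(-1) - (3)(1) = -2.
                   | 1  -1 |

Its absolute value is |J| = 2 (the area scaling factor).

Substituting x = -u + 3v, y = u - v into the integrand,

    17x + 17y → 34v,

so the integral becomes

    ∬_R (34v) · |J| du dv = ∫_0^1 ∫_0^3 (68v) dv du.

Inner (v): 306.
Outer (u): 306.

Therefore ∬_D (17x + 17y) dx dy = 306.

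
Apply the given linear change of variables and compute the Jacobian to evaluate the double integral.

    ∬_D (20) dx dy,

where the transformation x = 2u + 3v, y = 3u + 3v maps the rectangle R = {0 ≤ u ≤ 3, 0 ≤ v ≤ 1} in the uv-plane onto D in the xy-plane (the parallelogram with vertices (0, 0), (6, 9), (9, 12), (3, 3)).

Compute the Jacobian determinant of (x, y) with respect to (u, v):

    ∂(x,y)/∂(u,v) = | 2  3 | = (2)(3) - (3)(3) = -3.
                   | 3  3 |

Its absolute value is |J| = 3 (the area scaling factor).

Substituting x = 2u + 3v, y = 3u + 3v into the integrand,

    20 → 20,

so the integral becomes

    ∬_R (20) · |J| du dv = ∫_0^3 ∫_0^1 (60) dv du.

Inner (v): 60.
Outer (u): 180.

Therefore ∬_D (20) dx dy = 180.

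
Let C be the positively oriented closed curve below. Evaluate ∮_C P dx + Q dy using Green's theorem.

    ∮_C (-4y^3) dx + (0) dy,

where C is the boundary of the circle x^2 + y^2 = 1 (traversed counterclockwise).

Green's theorem converts the closed line integral into a double integral over the enclosed region D:

    ∮_C P dx + Q dy = ∬_D (∂Q/∂x - ∂P/∂y) dA.

Here P = -4y^3, Q = 0, so

    ∂Q/∂x = 0,    ∂P/∂y = -12y^2,
    ∂Q/∂x - ∂P/∂y = 12y^2.

D is the region x^2 + y^2 ≤ 1. Evaluating the double integral:

In polar coordinates (x = r cos θ, y = r sin θ, dA = r dr dθ) the integrand becomes 12r^2sin(θ)^2, so

    ∬_D (12y^2) dA = ∫_0^{2π} ∫_0^{1} (12r^2sin(θ)^2) · r dr dθ.

Inner (r from 0 to 1): 3sin(θ)^2.
Outer (θ from 0 to 2π): 3π.

Therefore ∮_C P dx + Q dy = 3π.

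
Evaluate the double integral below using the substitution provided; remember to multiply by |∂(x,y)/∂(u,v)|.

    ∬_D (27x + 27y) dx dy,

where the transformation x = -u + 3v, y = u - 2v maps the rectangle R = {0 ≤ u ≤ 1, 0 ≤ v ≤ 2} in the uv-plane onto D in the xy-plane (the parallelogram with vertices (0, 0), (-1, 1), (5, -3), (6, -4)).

Compute the Jacobian determinant of (x, y) with respect to (u, v):

    ∂(x,y)/∂(u,v) = | -1  3 | = (-1)(-2) - (3)(1) = -1.
                   | 1  -2 |

Its absolute value is |J| = 1 (the area scaling factor).

Substituting x = -u + 3v, y = u - 2v into the integrand,

    27x + 27y → 27v,

so the integral becomes

    ∬_R (27v) · |J| du dv = ∫_0^1 ∫_0^2 (27v) dv du.

Inner (v): 54.
Outer (u): 54.

Therefore ∬_D (27x + 27y) dx dy = 54.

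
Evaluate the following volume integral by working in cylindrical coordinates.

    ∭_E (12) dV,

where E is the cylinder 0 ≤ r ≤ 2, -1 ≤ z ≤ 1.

In cylindrical coordinates, x = r cos(θ), y = r sin(θ), z = z, and dV = r dr dθ dz.

The integrand becomes 12, so

    ∭_E (12) dV = ∫_{0}^{2π} ∫_{0}^{2} ∫_{-1}^{1} (12) · r dz dr dθ.

Inner (z): 24r.
Middle (r from 0 to 2): 48.
Outer (θ): 96π.

Therefore the triple integral equals 96π.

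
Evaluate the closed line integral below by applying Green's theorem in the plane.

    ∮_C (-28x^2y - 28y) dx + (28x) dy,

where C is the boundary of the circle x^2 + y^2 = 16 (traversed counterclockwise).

Green's theorem converts the closed line integral into a double integral over the enclosed region D:

    ∮_C P dx + Q dy = ∬_D (∂Q/∂x - ∂P/∂y) dA.

Here P = -28x^2y - 28y, Q = 28x, so

    ∂Q/∂x = 28,    ∂P/∂y = -28x^2 - 28,
    ∂Q/∂x - ∂P/∂y = 28x^2 + 56.

D is the region x^2 + y^2 ≤ 16. Evaluating the double integral:

In polar coordinates (x = r cos θ, y = r sin θ, dA = r dr dθ) the integrand becomes 28r^2cos(θ)^2 + 56, so

    ∬_D (28x^2 + 56) dA = ∫_0^{2π} ∫_0^{4} (28r^2cos(θ)^2 + 56) · r dr dθ.

Inner (r from 0 to 4): 1792cos(θ)^2 + 448.
Outer (θ from 0 to 2π): 2688π.

Therefore ∮_C P dx + Q dy = 2688π.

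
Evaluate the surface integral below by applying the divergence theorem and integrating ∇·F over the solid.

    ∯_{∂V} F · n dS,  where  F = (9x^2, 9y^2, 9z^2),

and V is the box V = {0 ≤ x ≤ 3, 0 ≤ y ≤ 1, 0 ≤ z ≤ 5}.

By the divergence theorem,

    ∯_{∂V} F · n dS = ∭_V (∇ · F) dV.

Compute the divergence:
    ∇ · F = ∂F_x/∂x + ∂F_y/∂y + ∂F_z/∂z = 18x + 18y + 18z.

V is a rectangular box, so dV = dx dy dz with 0 ≤ x ≤ 3, 0 ≤ y ≤ 1, 0 ≤ z ≤ 5.

Integrate (18x + 18y + 18z) over V as an iterated integral:

    ∭_V (∇·F) dV = ∫_0^{3} ∫_0^{1} ∫_0^{5} (18x + 18y + 18z) dz dy dx.

Inner (z from 0 to 5): 90x + 90y + 225.
Middle (y from 0 to 1): 90x + 270.
Outer (x from 0 to 3): 1215.

Therefore ∯_{∂V} F · n dS = 1215.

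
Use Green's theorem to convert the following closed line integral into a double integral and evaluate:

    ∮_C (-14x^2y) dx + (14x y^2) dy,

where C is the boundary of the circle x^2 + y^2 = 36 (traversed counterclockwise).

Green's theorem converts the closed line integral into a double integral over the enclosed region D:

    ∮_C P dx + Q dy = ∬_D (∂Q/∂x - ∂P/∂y) dA.

Here P = -14x^2y, Q = 14x y^2, so

    ∂Q/∂x = 14y^2,    ∂P/∂y = -14x^2,
    ∂Q/∂x - ∂P/∂y = 14x^2 + 14y^2.

D is the region x^2 + y^2 ≤ 36. Evaluating the double integral:

In polar coordinates (x = r cos θ, y = r sin θ, dA = r dr dθ) the integrand becomes 14r^2, so

    ∬_D (14x^2 + 14y^2) dA = ∫_0^{2π} ∫_0^{6} (14r^2) · r dr dθ.

Inner (r from 0 to 6): 4536.
Outer (θ from 0 to 2π): 9072π.

Therefore ∮_C P dx + Q dy = 9072π.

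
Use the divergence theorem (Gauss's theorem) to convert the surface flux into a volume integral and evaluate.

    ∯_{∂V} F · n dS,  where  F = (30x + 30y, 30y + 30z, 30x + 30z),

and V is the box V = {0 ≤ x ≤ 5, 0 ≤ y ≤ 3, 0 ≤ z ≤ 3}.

By the divergence theorem,

    ∯_{∂V} F · n dS = ∭_V (∇ · F) dV.

Compute the divergence:
    ∇ · F = ∂F_x/∂x + ∂F_y/∂y + ∂F_z/∂z = 30 + 30 + 30 = 90.

V is a rectangular box, so dV = dx dy dz with 0 ≤ x ≤ 5, 0 ≤ y ≤ 3, 0 ≤ z ≤ 3.

Integrate (90) over V as an iterated integral:

    ∭_V (∇·F) dV = ∫_0^{5} ∫_0^{3} ∫_0^{3} (90) dz dy dx.

Inner (z from 0 to 3): 270.
Middle (y from 0 to 3): 810.
Outer (x from 0 to 5): 4050.

Therefore ∯_{∂V} F · n dS = 4050.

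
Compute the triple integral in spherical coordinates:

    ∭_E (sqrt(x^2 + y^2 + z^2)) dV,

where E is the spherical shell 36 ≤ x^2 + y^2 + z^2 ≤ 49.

In spherical coordinates, x = ρ sin(φ) cos(θ), y = ρ sin(φ) sin(θ), z = ρ cos(φ), and dV = ρ^2 sin(φ) dρ dφ dθ.

The integrand becomes ρ, so

    ∭_E (sqrt(x^2 + y^2 + z^2)) dV = ∫_{0}^{2π} ∫_{0}^{π} ∫_{6}^{7} (ρ) · ρ^2 sin(φ) dρ dφ dθ.

Inner (ρ): 1105sin(φ)/4.
Middle (φ): 1105/2.
Outer (θ): 1105π.

Therefore the triple integral equals 1105π.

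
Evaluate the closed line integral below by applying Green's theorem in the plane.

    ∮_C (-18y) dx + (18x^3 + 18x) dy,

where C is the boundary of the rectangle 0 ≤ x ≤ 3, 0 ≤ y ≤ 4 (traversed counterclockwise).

Green's theorem converts the closed line integral into a double integral over the enclosed region D:

    ∮_C P dx + Q dy = ∬_D (∂Q/∂x - ∂P/∂y) dA.

Here P = -18y, Q = 18x^3 + 18x, so

    ∂Q/∂x = 54x^2 + 18,    ∂P/∂y = -18,
    ∂Q/∂x - ∂P/∂y = 54x^2 + 36.

D is the region 0 ≤ x ≤ 3, 0 ≤ y ≤ 4. Evaluating the double integral:

    ∬_D (54x^2 + 36) dA = ∫_0^{3} ∫_0^{4} (54x^2 + 36) dy dx.

Inner (y from 0 to 4): 216x^2 + 144.
Outer (x from 0 to 3): 2376.

Therefore ∮_C P dx + Q dy = 2376.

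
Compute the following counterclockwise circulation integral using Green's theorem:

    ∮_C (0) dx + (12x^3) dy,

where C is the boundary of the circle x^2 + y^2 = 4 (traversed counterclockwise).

Green's theorem converts the closed line integral into a double integral over the enclosed region D:

    ∮_C P dx + Q dy = ∬_D (∂Q/∂x - ∂P/∂y) dA.

Here P = 0, Q = 12x^3, so

    ∂Q/∂x = 36x^2,    ∂P/∂y = 0,
    ∂Q/∂x - ∂P/∂y = 36x^2.

D is the region x^2 + y^2 ≤ 4. Evaluating the double integral:

In polar coordinates (x = r cos θ, y = r sin θ, dA = r dr dθ) the integrand becomes 36r^2cos(θ)^2, so

    ∬_D (36x^2) dA = ∫_0^{2π} ∫_0^{2} (36r^2cos(θ)^2) · r dr dθ.

Inner (r from 0 to 2): 144cos(θ)^2.
Outer (θ from 0 to 2π): 144π.

Therefore ∮_C P dx + Q dy = 144π.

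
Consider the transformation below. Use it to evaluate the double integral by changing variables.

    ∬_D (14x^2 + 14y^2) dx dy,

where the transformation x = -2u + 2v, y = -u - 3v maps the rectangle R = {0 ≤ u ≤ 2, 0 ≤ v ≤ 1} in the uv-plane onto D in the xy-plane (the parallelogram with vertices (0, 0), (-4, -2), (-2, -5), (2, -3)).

Compute the Jacobian determinant of (x, y) with respect to (u, v):

    ∂(x,y)/∂(u,v) = | -2  2 | = (-2)(-3) - (2)(-1) = 8.
                   | -1  -3 |

Its absolute value is |J| = 8 (the area scaling factor).

Substituting x = -2u + 2v, y = -u - 3v into the integrand,

    14x^2 + 14y^2 → 70u^2 - 28u v + 182v^2,

so the integral becomes

    ∬_R (70u^2 - 28u v + 182v^2) · |J| du dv = ∫_0^2 ∫_0^1 (560u^2 - 224u v + 1456v^2) dv du.

Inner (v): 560u^2 - 112u + 1456/3.
Outer (u): 2240.

Therefore ∬_D (14x^2 + 14y^2) dx dy = 2240.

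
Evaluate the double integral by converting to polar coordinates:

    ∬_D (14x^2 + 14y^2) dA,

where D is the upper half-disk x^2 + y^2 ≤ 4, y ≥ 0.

The region D is 0 ≤ r ≤ 2, 0 ≤ θ ≤ π in polar coordinates, where x = r cos(θ), y = r sin(θ), and dA = r dr dθ.

Under the substitution, the integrand becomes 14r^2, so

    ∬_D (14x^2 + 14y^2) dA = ∫_{0}^{π} ∫_{0}^{2} (14r^2) · r dr dθ.

Inner integral (in r): ∫_{0}^{2} (14r^2) · r dr = 56.

Outer integral (in θ): ∫_{0}^{π} (56) dθ = 56π.

Therefore ∬_D (14x^2 + 14y^2) dA = 56π.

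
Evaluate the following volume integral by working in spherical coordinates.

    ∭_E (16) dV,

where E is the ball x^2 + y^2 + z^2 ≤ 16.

In spherical coordinates, x = ρ sin(φ) cos(θ), y = ρ sin(φ) sin(θ), z = ρ cos(φ), and dV = ρ^2 sin(φ) dρ dφ dθ.

The integrand becomes 16, so

    ∭_E (16) dV = ∫_{0}^{2π} ∫_{0}^{π} ∫_{0}^{4} (16) · ρ^2 sin(φ) dρ dφ dθ.

Inner (ρ): 1024sin(φ)/3.
Middle (φ): 2048/3.
Outer (θ): 4096π/3.

Therefore the triple integral equals 4096π/3.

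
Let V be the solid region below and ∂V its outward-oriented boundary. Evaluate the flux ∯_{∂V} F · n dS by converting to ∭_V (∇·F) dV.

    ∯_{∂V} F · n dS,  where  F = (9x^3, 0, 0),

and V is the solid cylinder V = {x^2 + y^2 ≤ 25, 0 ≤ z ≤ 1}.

By the divergence theorem,

    ∯_{∂V} F · n dS = ∭_V (∇ · F) dV.

Compute the divergence:
    ∇ · F = ∂F_x/∂x + ∂F_y/∂y + ∂F_z/∂z = 27x^2 + 0 + 0 = 27x^2.

In cylindrical coordinates, x = r cos(θ), y = r sin(θ), z = z, dV = r dr dθ dz, with 0 ≤ r ≤ 5, 0 ≤ θ ≤ 2π, 0 ≤ z ≤ 1.

The integrand, after substitution and multiplying by the volume element, becomes (27r^2cos(θ)^2) · r, so

    ∭_V (∇·F) dV = ∫_0^{2π} ∫_0^{5} ∫_0^{1} (27r^2cos(θ)^2) · r dz dr dθ.

Inner (z from 0 to 1): 27r^3cos(θ)^2.
Middle (r from 0 to 5): 16875cos(θ)^2/4.
Outer (θ from 0 to 2π): 16875π/4.

Therefore ∯_{∂V} F · n dS = 16875π/4.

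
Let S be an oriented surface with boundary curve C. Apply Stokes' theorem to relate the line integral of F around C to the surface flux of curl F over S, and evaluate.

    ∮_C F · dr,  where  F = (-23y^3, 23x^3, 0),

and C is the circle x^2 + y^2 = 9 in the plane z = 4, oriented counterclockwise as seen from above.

Let S be the flat disk x^2 + y^2 ≤ 9 in the plane z = 4, with upward unit normal n̂ = ẑ. By Stokes' theorem,

    ∮_C F · dr = ∬_S (∇ × F) · n̂ dS = ∬_D (curl F)_z dA,

where D is the disk x^2 + y^2 ≤ 9.

Compute the curl of F = (-23y^3, 23x^3, 0):
    (∇ × F)_x = ∂F_z/∂y - ∂F_y/∂z = 0,
    (∇ × F)_y = ∂F_x/∂z - ∂F_z/∂x = 0,
    (∇ × F)_z = ∂F_y/∂x - ∂F_x/∂y = 69x^2 + 69y^2.

On z = 4, (curl F)_z = 69x^2 + 69y^2.

Convert to polar (x = r cos θ, y = r sin θ, dA = r dr dθ); the integrand becomes 69r^2, so

    ∬_D (curl F)_z dA = ∫_0^{2π} ∫_0^{3} (69r^2) · r dr dθ.

Inner (r from 0 to 3): 5589/4.
Outer (θ from 0 to 2π): 5589π/2.

Therefore ∮_C F · dr = 5589π/2.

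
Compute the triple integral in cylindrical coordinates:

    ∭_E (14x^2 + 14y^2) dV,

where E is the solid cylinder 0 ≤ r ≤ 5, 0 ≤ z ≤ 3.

In cylindrical coordinates, x = r cos(θ), y = r sin(θ), z = z, and dV = r dr dθ dz.

The integrand becomes 14r^2, so

    ∭_E (14x^2 + 14y^2) dV = ∫_{0}^{2π} ∫_{0}^{5} ∫_{0}^{3} (14r^2) · r dz dr dθ.

Inner (z): 42r^3.
Middle (r from 0 to 5): 13125/2.
Outer (θ): 13125π.

Therefore the triple integral equals 13125π.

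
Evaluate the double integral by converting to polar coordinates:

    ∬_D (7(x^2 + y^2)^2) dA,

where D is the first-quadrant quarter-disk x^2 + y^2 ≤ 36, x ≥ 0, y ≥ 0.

The region D is 0 ≤ r ≤ 6, 0 ≤ θ ≤ π/2 in polar coordinates, where x = r cos(θ), y = r sin(θ), and dA = r dr dθ.

Under the substitution, the integrand becomes 7r^4, so

    ∬_D (7(x^2 + y^2)^2) dA = ∫_{0}^{π/2} ∫_{0}^{6} (7r^4) · r dr dθ.

Inner integral (in r): ∫_{0}^{6} (7r^4) · r dr = 54432.

Outer integral (in θ): ∫_{0}^{π/2} (54432) dθ = 27216π.

Therefore ∬_D (7(x^2 + y^2)^2) dA = 27216π.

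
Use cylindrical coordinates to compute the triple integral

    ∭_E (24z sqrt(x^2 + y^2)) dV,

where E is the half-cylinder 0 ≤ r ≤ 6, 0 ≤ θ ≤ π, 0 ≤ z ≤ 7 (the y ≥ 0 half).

In cylindrical coordinates, x = r cos(θ), y = r sin(θ), z = z, and dV = r dr dθ dz.

The integrand becomes 24r z, so

    ∭_E (24z sqrt(x^2 + y^2)) dV = ∫_{0}^{π} ∫_{0}^{6} ∫_{0}^{7} (24r z) · r dz dr dθ.

Inner (z): 588r^2.
Middle (r from 0 to 6): 42336.
Outer (θ): 42336π.

Therefore the triple integral equals 42336π.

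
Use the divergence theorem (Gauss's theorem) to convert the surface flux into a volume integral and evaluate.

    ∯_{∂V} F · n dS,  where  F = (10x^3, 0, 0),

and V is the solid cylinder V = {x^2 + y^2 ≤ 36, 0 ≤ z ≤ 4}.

By the divergence theorem,

    ∯_{∂V} F · n dS = ∭_V (∇ · F) dV.

Compute the divergence:
    ∇ · F = ∂F_x/∂x + ∂F_y/∂y + ∂F_z/∂z = 30x^2 + 0 + 0 = 30x^2.

In cylindrical coordinates, x = r cos(θ), y = r sin(θ), z = z, dV = r dr dθ dz, with 0 ≤ r ≤ 6, 0 ≤ θ ≤ 2π, 0 ≤ z ≤ 4.

The integrand, after substitution and multiplying by the volume element, becomes (30r^2cos(θ)^2) · r, so

    ∭_V (∇·F) dV = ∫_0^{2π} ∫_0^{6} ∫_0^{4} (30r^2cos(θ)^2) · r dz dr dθ.

Inner (z from 0 to 4): 120r^3cos(θ)^2.
Middle (r from 0 to 6): 38880cos(θ)^2.
Outer (θ from 0 to 2π): 38880π.

Therefore ∯_{∂V} F · n dS = 38880π.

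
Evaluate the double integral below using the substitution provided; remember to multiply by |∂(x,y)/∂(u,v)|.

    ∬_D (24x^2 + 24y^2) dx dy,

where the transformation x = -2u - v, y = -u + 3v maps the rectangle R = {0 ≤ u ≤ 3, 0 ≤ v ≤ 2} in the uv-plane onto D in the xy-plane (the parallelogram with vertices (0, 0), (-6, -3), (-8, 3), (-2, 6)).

Compute the Jacobian determinant of (x, y) with respect to (u, v):

    ∂(x,y)/∂(u,v) = | -2  -1 | = (-2)(3) - (-1)(-1) = -7.
                   | -1  3 |

Its absolute value is |J| = 7 (the area scaling factor).

Substituting x = -2u - v, y = -u + 3v into the integrand,

    24x^2 + 24y^2 → 120u^2 - 48u v + 240v^2,

so the integral becomes

    ∬_R (120u^2 - 48u v + 240v^2) · |J| du dv = ∫_0^3 ∫_0^2 (840u^2 - 336u v + 1680v^2) dv du.

Inner (v): 1680u^2 - 672u + 4480.
Outer (u): 25536.

Therefore ∬_D (24x^2 + 24y^2) dx dy = 25536.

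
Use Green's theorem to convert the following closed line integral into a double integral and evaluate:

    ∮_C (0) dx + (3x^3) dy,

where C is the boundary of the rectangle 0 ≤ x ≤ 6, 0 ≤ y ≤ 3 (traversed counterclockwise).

Green's theorem converts the closed line integral into a double integral over the enclosed region D:

    ∮_C P dx + Q dy = ∬_D (∂Q/∂x - ∂P/∂y) dA.

Here P = 0, Q = 3x^3, so

    ∂Q/∂x = 9x^2,    ∂P/∂y = 0,
    ∂Q/∂x - ∂P/∂y = 9x^2.

D is the region 0 ≤ x ≤ 6, 0 ≤ y ≤ 3. Evaluating the double integral:

    ∬_D (9x^2) dA = ∫_0^{6} ∫_0^{3} (9x^2) dy dx.

Inner (y from 0 to 3): 27x^2.
Outer (x from 0 to 6): 1944.

Therefore ∮_C P dx + Q dy = 1944.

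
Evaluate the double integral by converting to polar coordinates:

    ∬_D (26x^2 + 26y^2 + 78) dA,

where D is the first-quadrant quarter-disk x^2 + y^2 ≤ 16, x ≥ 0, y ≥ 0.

The region D is 0 ≤ r ≤ 4, 0 ≤ θ ≤ π/2 in polar coordinates, where x = r cos(θ), y = r sin(θ), and dA = r dr dθ.

Under the substitution, the integrand becomes 26r^2 + 78, so

    ∬_D (26x^2 + 26y^2 + 78) dA = ∫_{0}^{π/2} ∫_{0}^{4} (26r^2 + 78) · r dr dθ.

Inner integral (in r): ∫_{0}^{4} (26r^2 + 78) · r dr = 2288.

Outer integral (in θ): ∫_{0}^{π/2} (2288) dθ = 1144π.

Therefore ∬_D (26x^2 + 26y^2 + 78) dA = 1144π.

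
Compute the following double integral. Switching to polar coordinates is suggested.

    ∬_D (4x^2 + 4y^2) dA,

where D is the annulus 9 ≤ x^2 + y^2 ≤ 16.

The region D is 3 ≤ r ≤ 4, 0 ≤ θ ≤ 2π in polar coordinates, where x = r cos(θ), y = r sin(θ), and dA = r dr dθ.

Under the substitution, the integrand becomes 4r^2, so

    ∬_D (4x^2 + 4y^2) dA = ∫_{0}^{2π} ∫_{3}^{4} (4r^2) · r dr dθ.

Inner integral (in r): ∫_{3}^{4} (4r^2) · r dr = 175.

Outer integral (in θ): ∫_{0}^{2π} (175) dθ = 350π.

Therefore ∬_D (4x^2 + 4y^2) dA = 350π.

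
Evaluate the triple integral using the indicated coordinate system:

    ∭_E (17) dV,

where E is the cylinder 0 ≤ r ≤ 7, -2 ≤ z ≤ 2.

In cylindrical coordinates, x = r cos(θ), y = r sin(θ), z = z, and dV = r dr dθ dz.

The integrand becomes 17, so

    ∭_E (17) dV = ∫_{0}^{2π} ∫_{0}^{7} ∫_{-2}^{2} (17) · r dz dr dθ.

Inner (z): 68r.
Middle (r from 0 to 7): 1666.
Outer (θ): 3332π.

Therefore the triple integral equals 3332π.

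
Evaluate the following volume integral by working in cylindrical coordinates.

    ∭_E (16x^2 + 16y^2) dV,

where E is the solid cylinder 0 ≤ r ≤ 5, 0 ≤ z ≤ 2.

In cylindrical coordinates, x = r cos(θ), y = r sin(θ), z = z, and dV = r dr dθ dz.

The integrand becomes 16r^2, so

    ∭_E (16x^2 + 16y^2) dV = ∫_{0}^{2π} ∫_{0}^{5} ∫_{0}^{2} (16r^2) · r dz dr dθ.

Inner (z): 32r^3.
Middle (r from 0 to 5): 5000.
Outer (θ): 10000π.

Therefore the triple integral equals 10000π.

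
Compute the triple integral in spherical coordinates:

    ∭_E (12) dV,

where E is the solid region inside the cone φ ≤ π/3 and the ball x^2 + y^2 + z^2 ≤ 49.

In spherical coordinates, x = ρ sin(φ) cos(θ), y = ρ sin(φ) sin(θ), z = ρ cos(φ), and dV = ρ^2 sin(φ) dρ dφ dθ.

The integrand becomes 12, so

    ∭_E (12) dV = ∫_{0}^{2π} ∫_{0}^{π/3} ∫_{0}^{7} (12) · ρ^2 sin(φ) dρ dφ dθ.

Inner (ρ): 1372sin(φ).
Middle (φ): 686.
Outer (θ): 1372π.

Therefore the triple integral equals 1372π.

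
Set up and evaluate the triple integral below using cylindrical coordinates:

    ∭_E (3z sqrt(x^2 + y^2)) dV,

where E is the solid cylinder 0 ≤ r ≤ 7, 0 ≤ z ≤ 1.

In cylindrical coordinates, x = r cos(θ), y = r sin(θ), z = z, and dV = r dr dθ dz.

The integrand becomes 3r z, so

    ∭_E (3z sqrt(x^2 + y^2)) dV = ∫_{0}^{2π} ∫_{0}^{7} ∫_{0}^{1} (3r z) · r dz dr dθ.

Inner (z): 3r^2/2.
Middle (r from 0 to 7): 343/2.
Outer (θ): 343π.

Therefore the triple integral equals 343π.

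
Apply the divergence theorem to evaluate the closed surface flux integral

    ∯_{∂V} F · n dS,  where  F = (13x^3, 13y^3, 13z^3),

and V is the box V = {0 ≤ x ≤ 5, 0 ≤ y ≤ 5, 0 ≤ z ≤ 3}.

By the divergence theorem,

    ∯_{∂V} F · n dS = ∭_V (∇ · F) dV.

Compute the divergence:
    ∇ · F = ∂F_x/∂x + ∂F_y/∂y + ∂F_z/∂z = 39x^2 + 39y^2 + 39z^2.

V is a rectangular box, so dV = dx dy dz with 0 ≤ x ≤ 5, 0 ≤ y ≤ 5, 0 ≤ z ≤ 3.

Integrate (39x^2 + 39y^2 + 39z^2) over V as an iterated integral:

    ∭_V (∇·F) dV = ∫_0^{5} ∫_0^{5} ∫_0^{3} (39x^2 + 39y^2 + 39z^2) dz dy dx.

Inner (z from 0 to 3): 117x^2 + 117y^2 + 351.
Middle (y from 0 to 5): 585x^2 + 6630.
Outer (x from 0 to 5): 57525.

Therefore ∯_{∂V} F · n dS = 57525.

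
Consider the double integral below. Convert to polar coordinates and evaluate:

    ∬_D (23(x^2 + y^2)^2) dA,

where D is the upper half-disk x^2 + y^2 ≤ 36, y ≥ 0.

The region D is 0 ≤ r ≤ 6, 0 ≤ θ ≤ π in polar coordinates, where x = r cos(θ), y = r sin(θ), and dA = r dr dθ.

Under the substitution, the integrand becomes 23r^4, so

    ∬_D (23(x^2 + y^2)^2) dA = ∫_{0}^{π} ∫_{0}^{6} (23r^4) · r dr dθ.

Inner integral (in r): ∫_{0}^{6} (23r^4) · r dr = 178848.

Outer integral (in θ): ∫_{0}^{π} (178848) dθ = 178848π.

Therefore ∬_D (23(x^2 + y^2)^2) dA = 178848π.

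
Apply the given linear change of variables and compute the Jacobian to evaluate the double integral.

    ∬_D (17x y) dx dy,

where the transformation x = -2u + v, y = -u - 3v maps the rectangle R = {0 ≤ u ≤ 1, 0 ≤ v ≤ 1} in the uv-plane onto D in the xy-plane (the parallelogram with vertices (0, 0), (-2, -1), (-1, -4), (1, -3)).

Compute the Jacobian determinant of (x, y) with respect to (u, v):

    ∂(x,y)/∂(u,v) = | -2  1 | = (-2)(-3) - (1)(-1) = 7.
                   | -1  -3 |

Its absolute value is |J| = 7 (the area scaling factor).

Substituting x = -2u + v, y = -u - 3v into the integrand,

    17x y → 34u^2 + 85u v - 51v^2,

so the integral becomes

    ∬_R (34u^2 + 85u v - 51v^2) · |J| du dv = ∫_0^1 ∫_0^1 (238u^2 + 595u v - 357v^2) dv du.

Inner (v): 238u^2 + 595u/2 - 119.
Outer (u): 1309/12.

Therefore ∬_D (17x y) dx dy = 1309/12.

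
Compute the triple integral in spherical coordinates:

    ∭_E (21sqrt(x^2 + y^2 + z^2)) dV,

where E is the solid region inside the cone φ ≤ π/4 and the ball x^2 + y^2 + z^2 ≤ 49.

In spherical coordinates, x = ρ sin(φ) cos(θ), y = ρ sin(φ) sin(θ), z = ρ cos(φ), and dV = ρ^2 sin(φ) dρ dφ dθ.

The integrand becomes 21ρ, so

    ∭_E (21sqrt(x^2 + y^2 + z^2)) dV = ∫_{0}^{2π} ∫_{0}^{π/4} ∫_{0}^{7} (21ρ) · ρ^2 sin(φ) dρ dφ dθ.

Inner (ρ): 50421sin(φ)/4.
Middle (φ): 50421/4 - 50421sqrt(2)/8.
Outer (θ): 50421π (2 - sqrt(2))/4.

Therefore the triple integral equals 50421π (2 - sqrt(2))/4.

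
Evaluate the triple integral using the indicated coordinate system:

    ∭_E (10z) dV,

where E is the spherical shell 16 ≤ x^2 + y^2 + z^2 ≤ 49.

In spherical coordinates, x = ρ sin(φ) cos(θ), y = ρ sin(φ) sin(θ), z = ρ cos(φ), and dV = ρ^2 sin(φ) dρ dφ dθ.

The integrand becomes 10ρ cos(φ), so

    ∭_E (10z) dV = ∫_{0}^{2π} ∫_{0}^{π} ∫_{4}^{7} (10ρ cos(φ)) · ρ^2 sin(φ) dρ dφ dθ.

Inner (ρ): 10725sin(2φ)/4.
Middle (φ): 0.
Outer (θ): 0.

Therefore the triple integral equals 0.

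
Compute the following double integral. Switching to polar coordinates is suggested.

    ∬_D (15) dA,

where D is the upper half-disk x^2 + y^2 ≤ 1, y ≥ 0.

The region D is 0 ≤ r ≤ 1, 0 ≤ θ ≤ π in polar coordinates, where x = r cos(θ), y = r sin(θ), and dA = r dr dθ.

Under the substitution, the integrand becomes 15, so

    ∬_D (15) dA = ∫_{0}^{π} ∫_{0}^{1} (15) · r dr dθ.

Inner integral (in r): ∫_{0}^{1} (15) · r dr = 15/2.

Outer integral (in θ): ∫_{0}^{π} (15/2) dθ = 15π/2.

Therefore ∬_D (15) dA = 15π/2.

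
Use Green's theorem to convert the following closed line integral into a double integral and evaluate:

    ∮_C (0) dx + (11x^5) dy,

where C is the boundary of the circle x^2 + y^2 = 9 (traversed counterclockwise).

Green's theorem converts the closed line integral into a double integral over the enclosed region D:

    ∮_C P dx + Q dy = ∬_D (∂Q/∂x - ∂P/∂y) dA.

Here P = 0, Q = 11x^5, so

    ∂Q/∂x = 55x^4,    ∂P/∂y = 0,
    ∂Q/∂x - ∂P/∂y = 55x^4.

D is the region x^2 + y^2 ≤ 9. Evaluating the double integral:

In polar coordinates (x = r cos θ, y = r sin θ, dA = r dr dθ) the integrand becomes 55r^4cos(θ)^4, so

    ∬_D (55x^4) dA = ∫_0^{2π} ∫_0^{3} (55r^4cos(θ)^4) · r dr dθ.

Inner (r from 0 to 3): 13365cos(θ)^4/2.
Outer (θ from 0 to 2π): 40095π/8.

Therefore ∮_C P dx + Q dy = 40095π/8.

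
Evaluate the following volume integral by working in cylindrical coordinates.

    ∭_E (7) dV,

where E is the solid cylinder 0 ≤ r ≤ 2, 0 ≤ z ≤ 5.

In cylindrical coordinates, x = r cos(θ), y = r sin(θ), z = z, and dV = r dr dθ dz.

The integrand becomes 7, so

    ∭_E (7) dV = ∫_{0}^{2π} ∫_{0}^{2} ∫_{0}^{5} (7) · r dz dr dθ.

Inner (z): 35r.
Middle (r from 0 to 2): 70.
Outer (θ): 140π.

Therefore the triple integral equals 140π.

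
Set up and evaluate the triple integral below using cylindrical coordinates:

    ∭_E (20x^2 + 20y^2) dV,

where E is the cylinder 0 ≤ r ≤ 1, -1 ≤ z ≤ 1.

In cylindrical coordinates, x = r cos(θ), y = r sin(θ), z = z, and dV = r dr dθ dz.

The integrand becomes 20r^2, so

    ∭_E (20x^2 + 20y^2) dV = ∫_{0}^{2π} ∫_{0}^{1} ∫_{-1}^{1} (20r^2) · r dz dr dθ.

Inner (z): 40r^3.
Middle (r from 0 to 1): 10.
Outer (θ): 20π.

Therefore the triple integral equals 20π.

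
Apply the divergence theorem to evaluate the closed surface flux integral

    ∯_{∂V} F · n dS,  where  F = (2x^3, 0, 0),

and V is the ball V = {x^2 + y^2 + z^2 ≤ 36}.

By the divergence theorem,

    ∯_{∂V} F · n dS = ∭_V (∇ · F) dV.

Compute the divergence:
    ∇ · F = ∂F_x/∂x + ∂F_y/∂y + ∂F_z/∂z = 6x^2 + 0 + 0 = 6x^2.

In spherical coordinates, x = ρ sin(φ) cos(θ), y = ρ sin(φ) sin(θ), z = ρ cos(φ), dV = ρ^2 sin(φ) dρ dφ dθ, with 0 ≤ ρ ≤ 6, 0 ≤ φ ≤ π, 0 ≤ θ ≤ 2π.

The integrand, after substitution and multiplying by the volume element, becomes (6ρ^2sin(φ)^2cos(θ)^2) · ρ^2 sin(φ), so

    ∭_V (∇·F) dV = ∫_0^{2π} ∫_0^{π} ∫_0^{6} (6ρ^2sin(φ)^2cos(θ)^2) · ρ^2 sin(φ) dρ dφ dθ.

Inner (ρ from 0 to 6): 46656sin(φ)^3cos(θ)^2/5.
Middle (φ from 0 to π): 62208cos(θ)^2/5.
Outer (θ from 0 to 2π): 62208π/5.

Therefore ∯_{∂V} F · n dS = 62208π/5.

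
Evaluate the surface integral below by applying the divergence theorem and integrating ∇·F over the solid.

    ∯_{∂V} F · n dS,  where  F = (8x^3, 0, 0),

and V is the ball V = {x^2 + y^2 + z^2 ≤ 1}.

By the divergence theorem,

    ∯_{∂V} F · n dS = ∭_V (∇ · F) dV.

Compute the divergence:
    ∇ · F = ∂F_x/∂x + ∂F_y/∂y + ∂F_z/∂z = 24x^2 + 0 + 0 = 24x^2.

In spherical coordinates, x = ρ sin(φ) cos(θ), y = ρ sin(φ) sin(θ), z = ρ cos(φ), dV = ρ^2 sin(φ) dρ dφ dθ, with 0 ≤ ρ ≤ 1, 0 ≤ φ ≤ π, 0 ≤ θ ≤ 2π.

The integrand, after substitution and multiplying by the volume element, becomes (24ρ^2sin(φ)^2cos(θ)^2) · ρ^2 sin(φ), so

    ∭_V (∇·F) dV = ∫_0^{2π} ∫_0^{π} ∫_0^{1} (24ρ^2sin(φ)^2cos(θ)^2) · ρ^2 sin(φ) dρ dφ dθ.

Inner (ρ from 0 to 1): 24sin(φ)^3cos(θ)^2/5.
Middle (φ from 0 to π): 32cos(θ)^2/5.
Outer (θ from 0 to 2π): 32π/5.

Therefore ∯_{∂V} F · n dS = 32π/5.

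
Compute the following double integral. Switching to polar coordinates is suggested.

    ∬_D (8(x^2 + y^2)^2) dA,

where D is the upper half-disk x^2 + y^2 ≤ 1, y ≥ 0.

The region D is 0 ≤ r ≤ 1, 0 ≤ θ ≤ π in polar coordinates, where x = r cos(θ), y = r sin(θ), and dA = r dr dθ.

Under the substitution, the integrand becomes 8r^4, so

    ∬_D (8(x^2 + y^2)^2) dA = ∫_{0}^{π} ∫_{0}^{1} (8r^4) · r dr dθ.

Inner integral (in r): ∫_{0}^{1} (8r^4) · r dr = 4/3.

Outer integral (in θ): ∫_{0}^{π} (4/3) dθ = 4π/3.

Therefore ∬_D (8(x^2 + y^2)^2) dA = 4π/3.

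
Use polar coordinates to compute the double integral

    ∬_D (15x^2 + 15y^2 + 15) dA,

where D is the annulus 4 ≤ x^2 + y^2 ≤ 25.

The region D is 2 ≤ r ≤ 5, 0 ≤ θ ≤ 2π in polar coordinates, where x = r cos(θ), y = r sin(θ), and dA = r dr dθ.

Under the substitution, the integrand becomes 15r^2 + 15, so

    ∬_D (15x^2 + 15y^2 + 15) dA = ∫_{0}^{2π} ∫_{2}^{5} (15r^2 + 15) · r dr dθ.

Inner integral (in r): ∫_{2}^{5} (15r^2 + 15) · r dr = 9765/4.

Outer integral (in θ): ∫_{0}^{2π} (9765/4) dθ = 9765π/2.

Therefore ∬_D (15x^2 + 15y^2 + 15) dA = 9765π/2.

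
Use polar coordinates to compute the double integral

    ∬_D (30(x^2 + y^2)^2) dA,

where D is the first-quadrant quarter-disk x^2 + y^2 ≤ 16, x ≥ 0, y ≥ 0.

The region D is 0 ≤ r ≤ 4, 0 ≤ θ ≤ π/2 in polar coordinates, where x = r cos(θ), y = r sin(θ), and dA = r dr dθ.

Under the substitution, the integrand becomes 30r^4, so

    ∬_D (30(x^2 + y^2)^2) dA = ∫_{0}^{π/2} ∫_{0}^{4} (30r^4) · r dr dθ.

Inner integral (in r): ∫_{0}^{4} (30r^4) · r dr = 20480.

Outer integral (in θ): ∫_{0}^{π/2} (20480) dθ = 10240π.

Therefore ∬_D (30(x^2 + y^2)^2) dA = 10240π.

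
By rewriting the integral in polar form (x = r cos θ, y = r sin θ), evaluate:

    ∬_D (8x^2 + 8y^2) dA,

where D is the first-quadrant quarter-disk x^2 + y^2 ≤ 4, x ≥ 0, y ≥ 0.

The region D is 0 ≤ r ≤ 2, 0 ≤ θ ≤ π/2 in polar coordinates, where x = r cos(θ), y = r sin(θ), and dA = r dr dθ.

Under the substitution, the integrand becomes 8r^2, so

    ∬_D (8x^2 + 8y^2) dA = ∫_{0}^{π/2} ∫_{0}^{2} (8r^2) · r dr dθ.

Inner integral (in r): ∫_{0}^{2} (8r^2) · r dr = 32.

Outer integral (in θ): ∫_{0}^{π/2} (32) dθ = 16π.

Therefore ∬_D (8x^2 + 8y^2) dA = 16π.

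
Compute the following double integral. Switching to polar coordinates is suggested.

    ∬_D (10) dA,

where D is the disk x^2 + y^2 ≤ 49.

The region D is 0 ≤ r ≤ 7, 0 ≤ θ ≤ 2π in polar coordinates, where x = r cos(θ), y = r sin(θ), and dA = r dr dθ.

Under the substitution, the integrand becomes 10, so

    ∬_D (10) dA = ∫_{0}^{2π} ∫_{0}^{7} (10) · r dr dθ.

Inner integral (in r): ∫_{0}^{7} (10) · r dr = 245.

Outer integral (in θ): ∫_{0}^{2π} (245) dθ = 490π.

Therefore ∬_D (10) dA = 490π.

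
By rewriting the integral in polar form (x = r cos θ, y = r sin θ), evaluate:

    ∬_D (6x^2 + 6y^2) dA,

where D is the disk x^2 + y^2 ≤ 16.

The region D is 0 ≤ r ≤ 4, 0 ≤ θ ≤ 2π in polar coordinates, where x = r cos(θ), y = r sin(θ), and dA = r dr dθ.

Under the substitution, the integrand becomes 6r^2, so

    ∬_D (6x^2 + 6y^2) dA = ∫_{0}^{2π} ∫_{0}^{4} (6r^2) · r dr dθ.

Inner integral (in r): ∫_{0}^{4} (6r^2) · r dr = 384.

Outer integral (in θ): ∫_{0}^{2π} (384) dθ = 768π.

Therefore ∬_D (6x^2 + 6y^2) dA = 768π.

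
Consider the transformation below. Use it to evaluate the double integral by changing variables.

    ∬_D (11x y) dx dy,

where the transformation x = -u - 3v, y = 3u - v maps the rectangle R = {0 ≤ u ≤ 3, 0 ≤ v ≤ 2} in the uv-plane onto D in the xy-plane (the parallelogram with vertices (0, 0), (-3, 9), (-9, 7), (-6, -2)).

Compute the Jacobian determinant of (x, y) with respect to (u, v):

    ∂(x,y)/∂(u,v) = | -1  -3 | = (-1)(-1) - (-3)(3) = 10.
                   | 3  -1 |

Its absolute value is |J| = 10 (the area scaling factor).

Substituting x = -u - 3v, y = 3u - v into the integrand,

    11x y → -33u^2 - 88u v + 33v^2,

so the integral becomes

    ∬_R (-33u^2 - 88u v + 33v^2) · |J| du dv = ∫_0^3 ∫_0^2 (-330u^2 - 880u v + 330v^2) dv du.

Inner (v): -660u^2 - 1760u + 880.
Outer (u): -11220.

Therefore ∬_D (11x y) dx dy = -11220.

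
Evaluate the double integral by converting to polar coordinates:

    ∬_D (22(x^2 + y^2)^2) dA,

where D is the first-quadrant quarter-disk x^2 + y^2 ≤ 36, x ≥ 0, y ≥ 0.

The region D is 0 ≤ r ≤ 6, 0 ≤ θ ≤ π/2 in polar coordinates, where x = r cos(θ), y = r sin(θ), and dA = r dr dθ.

Under the substitution, the integrand becomes 22r^4, so

    ∬_D (22(x^2 + y^2)^2) dA = ∫_{0}^{π/2} ∫_{0}^{6} (22r^4) · r dr dθ.

Inner integral (in r): ∫_{0}^{6} (22r^4) · r dr = 171072.

Outer integral (in θ): ∫_{0}^{π/2} (171072) dθ = 85536π.

Therefore ∬_D (22(x^2 + y^2)^2) dA = 85536π.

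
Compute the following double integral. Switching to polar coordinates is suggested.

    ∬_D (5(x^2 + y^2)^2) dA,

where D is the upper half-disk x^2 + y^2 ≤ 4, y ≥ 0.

The region D is 0 ≤ r ≤ 2, 0 ≤ θ ≤ π in polar coordinates, where x = r cos(θ), y = r sin(θ), and dA = r dr dθ.

Under the substitution, the integrand becomes 5r^4, so

    ∬_D (5(x^2 + y^2)^2) dA = ∫_{0}^{π} ∫_{0}^{2} (5r^4) · r dr dθ.

Inner integral (in r): ∫_{0}^{2} (5r^4) · r dr = 160/3.

Outer integral (in θ): ∫_{0}^{π} (160/3) dθ = 160π/3.

Therefore ∬_D (5(x^2 + y^2)^2) dA = 160π/3.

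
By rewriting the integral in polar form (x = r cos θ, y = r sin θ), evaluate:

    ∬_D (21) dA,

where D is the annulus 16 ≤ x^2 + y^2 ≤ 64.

The region D is 4 ≤ r ≤ 8, 0 ≤ θ ≤ 2π in polar coordinates, where x = r cos(θ), y = r sin(θ), and dA = r dr dθ.

Under the substitution, the integrand becomes 21, so

    ∬_D (21) dA = ∫_{0}^{2π} ∫_{4}^{8} (21) · r dr dθ.

Inner integral (in r): ∫_{4}^{8} (21) · r dr = 504.

Outer integral (in θ): ∫_{0}^{2π} (504) dθ = 1008π.

Therefore ∬_D (21) dA = 1008π.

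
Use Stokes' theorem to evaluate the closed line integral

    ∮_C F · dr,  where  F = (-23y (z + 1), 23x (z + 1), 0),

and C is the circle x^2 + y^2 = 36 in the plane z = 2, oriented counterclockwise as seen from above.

Let S be the flat disk x^2 + y^2 ≤ 36 in the plane z = 2, with upward unit normal n̂ = ẑ. By Stokes' theorem,

    ∮_C F · dr = ∬_S (∇ × F) · n̂ dS = ∬_D (curl F)_z dA,

where D is the disk x^2 + y^2 ≤ 36.

Compute the curl of F = (-23y (z + 1), 23x (z + 1), 0):
    (∇ × F)_x = ∂F_z/∂y - ∂F_y/∂z = -23x,
    (∇ × F)_y = ∂F_x/∂z - ∂F_z/∂x = -23y,
    (∇ × F)_z = ∂F_y/∂x - ∂F_x/∂y = 46z + 46.

On z = 2, (curl F)_z = 138.

Convert to polar (x = r cos θ, y = r sin θ, dA = r dr dθ); the integrand becomes 138, so

    ∬_D (curl F)_z dA = ∫_0^{2π} ∫_0^{6} (138) · r dr dθ.

Inner (r from 0 to 6): 2484.
Outer (θ from 0 to 2π): 4968π.

Therefore ∮_C F · dr = 4968π.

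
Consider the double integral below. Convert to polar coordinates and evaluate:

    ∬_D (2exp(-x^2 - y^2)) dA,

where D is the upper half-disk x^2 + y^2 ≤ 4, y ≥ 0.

The region D is 0 ≤ r ≤ 2, 0 ≤ θ ≤ π in polar coordinates, where x = r cos(θ), y = r sin(θ), and dA = r dr dθ.

Under the substitution, the integrand becomes 2exp(-r^2), so

    ∬_D (2exp(-x^2 - y^2)) dA = ∫_{0}^{π} ∫_{0}^{2} (2exp(-r^2)) · r dr dθ.

Inner integral (in r): ∫_{0}^{2} (2exp(-r^2)) · r dr = 1 - exp(-4).

Outer integral (in θ): ∫_{0}^{π} (1 - exp(-4)) dθ = -π exp(-4) + π.

Therefore ∬_D (2exp(-x^2 - y^2)) dA = -π exp(-4) + π.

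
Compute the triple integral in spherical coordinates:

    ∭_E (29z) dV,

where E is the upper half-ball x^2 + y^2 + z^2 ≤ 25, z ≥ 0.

In spherical coordinates, x = ρ sin(φ) cos(θ), y = ρ sin(φ) sin(θ), z = ρ cos(φ), and dV = ρ^2 sin(φ) dρ dφ dθ.

The integrand becomes 29ρ cos(φ), so

    ∭_E (29z) dV = ∫_{0}^{2π} ∫_{0}^{π/2} ∫_{0}^{5} (29ρ cos(φ)) · ρ^2 sin(φ) dρ dφ dθ.

Inner (ρ): 18125sin(2φ)/8.
Middle (φ): 18125/8.
Outer (θ): 18125π/4.

Therefore the triple integral equals 18125π/4.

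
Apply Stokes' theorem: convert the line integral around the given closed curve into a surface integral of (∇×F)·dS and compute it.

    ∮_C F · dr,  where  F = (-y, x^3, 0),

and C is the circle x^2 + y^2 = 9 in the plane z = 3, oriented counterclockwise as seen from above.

Let S be the flat disk x^2 + y^2 ≤ 9 in the plane z = 3, with upward unit normal n̂ = ẑ. By Stokes' theorem,

    ∮_C F · dr = ∬_S (∇ × F) · n̂ dS = ∬_D (curl F)_z dA,

where D is the disk x^2 + y^2 ≤ 9.

Compute the curl of F = (-y, x^3, 0):
    (∇ × F)_x = ∂F_z/∂y - ∂F_y/∂z = 0,
    (∇ × F)_y = ∂F_x/∂z - ∂F_z/∂x = 0,
    (∇ × F)_z = ∂F_y/∂x - ∂F_x/∂y = 3x^2 + 1.

On z = 3, (curl F)_z = 3x^2 + 1.

Convert to polar (x = r cos θ, y = r sin θ, dA = r dr dθ); the integrand becomes 3r^2cos(θ)^2 + 1, so

    ∬_D (curl F)_z dA = ∫_0^{2π} ∫_0^{3} (3r^2cos(θ)^2 + 1) · r dr dθ.

Inner (r from 0 to 3): 243cos(θ)^2/4 + 9/2.
Outer (θ from 0 to 2π): 279π/4.

Therefore ∮_C F · dr = 279π/4.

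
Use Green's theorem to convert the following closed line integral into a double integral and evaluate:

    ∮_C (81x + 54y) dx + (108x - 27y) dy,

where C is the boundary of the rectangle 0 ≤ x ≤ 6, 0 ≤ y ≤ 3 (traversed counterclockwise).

Green's theorem converts the closed line integral into a double integral over the enclosed region D:

    ∮_C P dx + Q dy = ∬_D (∂Q/∂x - ∂P/∂y) dA.

Here P = 81x + 54y, Q = 108x - 27y, so

    ∂Q/∂x = 108,    ∂P/∂y = 54,
    ∂Q/∂x - ∂P/∂y = 54.

D is the region 0 ≤ x ≤ 6, 0 ≤ y ≤ 3. Evaluating the double integral:

    ∬_D (54) dA = ∫_0^{6} ∫_0^{3} (54) dy dx.

Inner (y from 0 to 3): 162.
Outer (x from 0 to 6): 972.

Therefore ∮_C P dx + Q dy = 972.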